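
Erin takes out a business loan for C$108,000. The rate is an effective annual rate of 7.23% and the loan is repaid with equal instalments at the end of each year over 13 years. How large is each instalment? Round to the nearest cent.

C$13,091.27

PMT = 108000 / ( [1 − (1+0.0723)^(−13)] / 0.0723 ) = 108000 / 8.249774 = 13,091.2675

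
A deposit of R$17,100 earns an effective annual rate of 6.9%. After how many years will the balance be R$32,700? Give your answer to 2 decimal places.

(1+i)^n = 32700/17100 = 1.91228, so n = ln 1.91228 / ln 1.069 = 9.7161 years

9.72 years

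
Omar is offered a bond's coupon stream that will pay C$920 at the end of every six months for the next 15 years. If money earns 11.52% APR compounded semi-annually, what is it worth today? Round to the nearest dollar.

C$12,996

With 2 periods per year: i = 0.0576, n = 30.
PV = PMT · [1 − (1+i)^(−n)] / i = 920 · 14.125664 = 12,995.6112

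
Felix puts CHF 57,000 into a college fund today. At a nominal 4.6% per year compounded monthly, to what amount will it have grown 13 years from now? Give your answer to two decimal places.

With 12 periods per year: i = 0.00383333, n = 156.
FV = 57,000 × (1 + 0.00383333)^156 = 103,534.8242

CHF 103,534.82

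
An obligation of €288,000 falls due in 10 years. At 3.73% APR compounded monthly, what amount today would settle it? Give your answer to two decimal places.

Periodic rate i = 0.0373/12 = 0.00310833; n = 10 × 12 = 120 periods.
PV = FV·(1+i)^(−n) = 288,000 × 0.689064 = 198,450.3585

€198,450.36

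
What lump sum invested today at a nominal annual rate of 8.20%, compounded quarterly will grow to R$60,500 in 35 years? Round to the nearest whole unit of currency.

R$3,531

With 4 periods per year: i = 0.0205, n = 140.
PV = FV·(1+i)^(−n) = 60,500 × 0.058369 = 3,531.2959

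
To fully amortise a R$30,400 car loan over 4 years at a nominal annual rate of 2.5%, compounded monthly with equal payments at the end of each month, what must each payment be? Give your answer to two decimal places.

With 12 periods per year: i = 0.00208333, n = 48.
Annuity-PV factor = 45.632858; PMT = 30400 / 45.632858 = 666.1866

R$666.19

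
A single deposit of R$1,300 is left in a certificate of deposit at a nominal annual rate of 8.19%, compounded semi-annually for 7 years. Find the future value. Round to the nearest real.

With 2 periods per year: i = 0.04095, n = 14.
FV = 1,300 × (1 + 0.04095)^14 = 2,280.1401

R$2,280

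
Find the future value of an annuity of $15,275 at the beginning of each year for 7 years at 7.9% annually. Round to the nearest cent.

FV = 15275 × [(1+0.079)^7 − 1] / 0.079 × (1+i) = 15275 × 9.598278 = 146,613.6973
(annuity-due: payments at period start, so ×(1+i).)

$146,613.70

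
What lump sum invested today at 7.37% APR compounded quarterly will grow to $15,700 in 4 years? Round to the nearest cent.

$11,722.89

Periodic rate i = 0.0737/4 = 0.018425; n = 4 × 4 = 16 periods.
PV = 15,700 / (1 + 0.018425)^16 = 15,700 / 1.339260 = 11,722.8936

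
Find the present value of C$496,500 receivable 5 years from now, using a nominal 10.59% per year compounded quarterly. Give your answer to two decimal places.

C$294,409.43

Periodic rate i = 0.1059/4 = 0.026475; n = 5 × 4 = 20 periods.
PV = 496,500 / (1 + 0.026475)^20 = 496,500 / 1.686427 = 294,409.4342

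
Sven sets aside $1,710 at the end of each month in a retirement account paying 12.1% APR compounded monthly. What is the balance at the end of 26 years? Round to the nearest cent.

$3,710,487.18

Periodic rate i = 0.121/12 = 0.0100833; n = 26 × 12 = 312 periods.
Accumulation factor s(312|0.0100833) = 2169.875541; FV = 1710 × 2169.875541 = 3,710,487.1750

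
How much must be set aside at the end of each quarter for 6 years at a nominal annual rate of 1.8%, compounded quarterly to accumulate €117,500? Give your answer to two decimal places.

€4,647.21

i = 0.018/4 = 0.0045 per quarter; n = 6·4 = 24.
PMT = 117500 / ( [(1+0.0045)^24 − 1] / 0.0045 ) = 117500 / 25.283972 = 4,647.2129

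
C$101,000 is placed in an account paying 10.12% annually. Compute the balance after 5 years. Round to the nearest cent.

FV = PV·(1+i)^n = 101,000 × 1.619314 = 163,550.6925

C$163,550.69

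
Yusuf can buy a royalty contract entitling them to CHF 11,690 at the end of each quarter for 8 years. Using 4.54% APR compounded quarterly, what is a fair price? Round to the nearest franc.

i = 0.0454/4 = 0.01135 per quarter; n = 8·4 = 32.
Annuity factor a(32|0.01135) = 26.707360; PV = 11690 × 26.707360 = 312,209.0428

CHF 312,209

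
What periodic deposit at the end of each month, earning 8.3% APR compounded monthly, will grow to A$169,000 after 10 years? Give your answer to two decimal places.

A$908.41

With 12 periods per year: i = 0.00691667, n = 120.
PMT = 169000 / ( [(1+0.00691667)^120 − 1] / 0.00691667 ) = 169000 / 186.039833 = 908.4076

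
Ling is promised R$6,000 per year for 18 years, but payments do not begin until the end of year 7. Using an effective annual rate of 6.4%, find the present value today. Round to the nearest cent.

R$43,460.23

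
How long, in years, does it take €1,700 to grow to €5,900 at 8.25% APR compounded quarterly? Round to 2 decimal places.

15.24 years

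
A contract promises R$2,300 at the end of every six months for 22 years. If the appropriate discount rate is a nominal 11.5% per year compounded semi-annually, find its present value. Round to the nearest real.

R$36,582

Periodic rate i = 0.115/2 = 0.0575; n = 22 × 2 = 44 periods.
PV = PMT · [1 − (1+i)^(−n)] / i = 2300 · 15.905384 = 36,582.3826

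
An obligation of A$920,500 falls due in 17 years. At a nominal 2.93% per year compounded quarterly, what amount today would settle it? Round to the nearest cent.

i = 0.0293/4 = 0.007325 per quarter; n = 17·4 = 68.
PV = 920,500 / (1 + 0.007325)^68 = 920,500 / 1.642607 = 560,389.6985

A$560,389.70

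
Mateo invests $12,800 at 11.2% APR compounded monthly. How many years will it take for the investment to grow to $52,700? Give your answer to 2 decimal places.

Periodic rate i = 0.112/12 = 0.00933333.
n = ln(52700/12800) / ln(1+0.00933333) = ln(4.11719) / 0.009290 = 152.3319 months
= 152.3319/12 years

12.69 years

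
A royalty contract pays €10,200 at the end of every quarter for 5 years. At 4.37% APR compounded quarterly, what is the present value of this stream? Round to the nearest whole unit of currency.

€182,362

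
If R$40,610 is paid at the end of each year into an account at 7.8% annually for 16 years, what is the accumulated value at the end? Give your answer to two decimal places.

R$1,210,923.02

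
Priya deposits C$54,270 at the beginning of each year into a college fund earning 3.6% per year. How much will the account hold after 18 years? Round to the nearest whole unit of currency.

FV = PMT · [(1+i)^n − 1] / i × (1+i) = 54270 · 25.613950 = 1,390,069.0489
Payments are at the start of each period, so multiply by (1+i).

C$1,390,069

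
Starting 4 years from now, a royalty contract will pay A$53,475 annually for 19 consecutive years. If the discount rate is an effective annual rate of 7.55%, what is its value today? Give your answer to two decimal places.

A$426,525.89

PV at t=3 (ordinary 19-year annuity): 53475 × a(19|0.0755) = 53475 × 9.922608 = 530,611.4759
PV₀ = 530,611.4759 / (1+0.0755)^3 = 530,611.4759 / 1.244031 = 426,525.8866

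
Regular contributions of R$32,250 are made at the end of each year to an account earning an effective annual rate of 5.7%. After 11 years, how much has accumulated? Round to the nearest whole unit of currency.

FV = 32250 × [(1+0.057)^11 − 1] / 0.057 = 32250 × 14.737365 = 475,280.0274

R$475,280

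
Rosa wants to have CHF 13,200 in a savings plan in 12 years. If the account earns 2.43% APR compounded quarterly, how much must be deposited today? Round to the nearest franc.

With 4 periods per year: i = 0.006075, n = 48.
PV = 13,200 / (1 + 0.006075)^48 = 13,200 / 1.337387 = 9,869.9915

CHF 9,870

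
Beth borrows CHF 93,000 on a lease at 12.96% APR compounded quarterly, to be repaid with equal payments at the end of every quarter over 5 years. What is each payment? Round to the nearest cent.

i = 0.1296/4 = 0.0324 per quarter; n = 5·4 = 20.
Annuity-PV factor = 14.552654; PMT = 93000 / 14.552654 = 6,390.5871

CHF 6,390.59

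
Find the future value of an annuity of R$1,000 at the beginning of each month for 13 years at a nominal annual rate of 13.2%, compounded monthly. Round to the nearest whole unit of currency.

With 12 periods per year: i = 0.011, n = 156.
Accumulation factor s(156|0.011) × (1+i) = 414.543436; FV = 1000 × 414.543436 = 414,543.4363
Payments are at the start of each period, so multiply by (1+i).

R$414,543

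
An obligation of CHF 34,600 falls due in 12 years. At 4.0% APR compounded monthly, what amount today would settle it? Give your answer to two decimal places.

CHF 21,427.00

i = 0.04/12 = 0.00333333 per month; n = 12·12 = 144.
PV = 34,600 / (1 + 0.00333333)^144 = 34,600 / 1.614785 = 21,427.0021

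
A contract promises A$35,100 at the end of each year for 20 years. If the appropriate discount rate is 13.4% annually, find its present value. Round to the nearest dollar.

A$240,760

Annuity factor a(20|0.134) = 6.859247; PV = 35100 × 6.859247 = 240,759.5537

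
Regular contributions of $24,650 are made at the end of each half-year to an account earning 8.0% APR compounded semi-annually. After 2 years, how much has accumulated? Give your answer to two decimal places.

i = 0.08/2 = 0.04 per half-year; n = 2·2 = 4.
Accumulation factor s(4|0.04) = 4.246464; FV = 24650 × 4.246464 = 104,675.3376

$104,675.34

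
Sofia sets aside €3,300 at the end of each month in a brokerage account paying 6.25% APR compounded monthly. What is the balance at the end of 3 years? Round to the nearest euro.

Periodic rate i = 0.0625/12 = 0.00520833; n = 3 × 12 = 36 periods.
FV = 3300 × [(1+0.00520833)^36 − 1] / 0.00520833 = 3300 × 39.483542 = 130,295.6897

€130,296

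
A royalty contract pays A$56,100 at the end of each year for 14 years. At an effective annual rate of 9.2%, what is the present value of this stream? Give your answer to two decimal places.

A$431,930.88

PV = 56100 × [1 − (1+0.092)^(−14)] / 0.092 = 56100 × 7.699303 = 431,930.8776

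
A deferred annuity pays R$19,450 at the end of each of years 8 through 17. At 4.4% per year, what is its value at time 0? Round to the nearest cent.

PV at t=7 (ordinary 10-year annuity): 19450 × a(10|0.044) = 19450 × 7.951768 = 154,661.8799
Discount back 7 years: 154,661.8799 × (1+0.044)^(−7) = 154,661.8799 × 0.739770 = 114,414.1646

R$114,414.16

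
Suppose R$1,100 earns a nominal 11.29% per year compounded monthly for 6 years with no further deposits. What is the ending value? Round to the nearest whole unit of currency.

R$2,159

With 12 periods per year: i = 0.00940833, n = 72.
1,100 × (1+0.00940833)^72 = 1,100 × 1.962528 = 2,158.7804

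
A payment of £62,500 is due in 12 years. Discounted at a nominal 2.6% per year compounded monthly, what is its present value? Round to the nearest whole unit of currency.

With 12 periods per year: i = 0.00216667, n = 144.
PV = 62,500 / (1 + 0.00216667)^144 = 62,500 / 1.365694 = 45,764.2889

£45,764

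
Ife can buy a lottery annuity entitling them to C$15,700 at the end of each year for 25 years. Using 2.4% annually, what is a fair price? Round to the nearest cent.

C$292,599.08

Annuity factor a(25|0.024) = 18.636884; PV = 15700 × 18.636884 = 292,599.0765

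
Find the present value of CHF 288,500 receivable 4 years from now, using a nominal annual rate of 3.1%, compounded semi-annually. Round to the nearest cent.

With 2 periods per year: i = 0.0155, n = 8.
PV = 288,500 / (1 + 0.0155)^8 = 288,500 / 1.130940 = 255,097.6134

CHF 255,097.61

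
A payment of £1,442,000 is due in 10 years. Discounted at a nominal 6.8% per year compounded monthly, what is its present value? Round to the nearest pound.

Periodic rate i = 0.068/12 = 0.00566667; n = 10 × 12 = 120 periods.
PV = 1,442,000 / (1 + 0.00566667)^120 = 1,442,000 / 1.970093 = 731,945.2652

£731,945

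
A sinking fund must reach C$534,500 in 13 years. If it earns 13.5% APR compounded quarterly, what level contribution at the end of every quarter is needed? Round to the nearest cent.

C$3,906.04

Periodic rate i = 0.135/4 = 0.03375; n = 13 × 4 = 52 periods.
PMT = 534500 / ( [(1+0.03375)^52 − 1] / 0.03375 ) = 534500 / 136.839380 = 3,906.0393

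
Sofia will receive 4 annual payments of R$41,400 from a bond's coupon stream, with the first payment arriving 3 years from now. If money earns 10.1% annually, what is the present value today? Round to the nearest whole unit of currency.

R$108,026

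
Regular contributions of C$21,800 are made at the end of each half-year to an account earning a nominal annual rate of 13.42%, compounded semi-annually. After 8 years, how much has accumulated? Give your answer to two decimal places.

With 2 periods per year: i = 0.0671, n = 16.
Accumulation factor s(16|0.0671) = 27.223760; FV = 21800 × 27.223760 = 593,477.9747

C$593,477.97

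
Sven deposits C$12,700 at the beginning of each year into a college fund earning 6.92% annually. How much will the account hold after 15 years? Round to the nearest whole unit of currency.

FV = 12700 × [(1+0.0692)^15 − 1] / 0.0692 × (1+i) = 12700 × 26.702969 = 339,127.7122
Payments are at the start of each period, so multiply by (1+i).

C$339,128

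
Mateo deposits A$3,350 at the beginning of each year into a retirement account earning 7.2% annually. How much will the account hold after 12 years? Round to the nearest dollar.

FV = PMT · [(1+i)^n − 1] / i × (1+i) = 3350 · 19.403656 = 65,002.2469
Payments are at the start of each period, so multiply by (1+i).

A$65,002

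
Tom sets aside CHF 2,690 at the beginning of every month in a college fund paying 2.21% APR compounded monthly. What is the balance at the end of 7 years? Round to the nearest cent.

CHF 244,582.30

i = 0.0221/12 = 0.00184167 per month; n = 7·12 = 84.
FV = 2690 × [(1+0.00184167)^84 − 1] / 0.00184167 × (1+i) = 2690 × 90.922786 = 244,582.2951
Payments are at the start of each period, so multiply by (1+i).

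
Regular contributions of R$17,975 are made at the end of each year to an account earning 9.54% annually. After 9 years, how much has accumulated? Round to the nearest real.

R$239,417

FV = 17975 × [(1+0.0954)^9 − 1] / 0.0954 = 17975 × 13.319425 = 239,416.6700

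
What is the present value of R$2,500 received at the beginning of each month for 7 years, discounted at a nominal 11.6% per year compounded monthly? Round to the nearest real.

i = 0.116/12 = 0.00966667 per month; n = 7·12 = 84.
PV = PMT · [1 − (1+i)^(−n)] / i × (1+i) = 2500 · 57.895272 = 144,738.1793
(annuity-due: payments at period start, so ×(1+i).)

R$144,738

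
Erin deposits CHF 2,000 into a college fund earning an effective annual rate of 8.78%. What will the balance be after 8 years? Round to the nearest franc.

CHF 3,921

FV = 2,000 × (1 + 0.0878)^8 = 3,921.2310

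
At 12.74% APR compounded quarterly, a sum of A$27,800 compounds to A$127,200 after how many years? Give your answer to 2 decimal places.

Periodic rate i = 0.1274/4 = 0.03185.
(1+i)^n = 127200/27800 = 4.57554, so n = ln 4.57554 / ln 1.03185 = 48.5028 quarters
= 48.5028/4 years

12.13 years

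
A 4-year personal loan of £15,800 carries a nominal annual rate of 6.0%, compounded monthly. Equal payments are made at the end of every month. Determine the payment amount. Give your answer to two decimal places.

Periodic rate i = 0.06/12 = 0.005; n = 4 × 12 = 48 periods.
PMT = 15800 / ( [1 − (1+0.005)^(−48)] / 0.005 ) = 15800 / 42.580318 = 371.0635

£371.06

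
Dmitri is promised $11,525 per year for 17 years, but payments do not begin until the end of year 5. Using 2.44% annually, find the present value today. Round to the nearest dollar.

PV at t=4 (ordinary 17-year annuity): 11525 × a(17|0.0244) = 11525 × 13.779937 = 158,813.7766
PV₀ = 158,813.7766 / (1+0.0244)^4 = 158,813.7766 / 1.101231 = 144,214.8207

$144,215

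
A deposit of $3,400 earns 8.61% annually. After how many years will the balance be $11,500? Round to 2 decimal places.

n = ln(11500/3400) / ln(1+0.0861) = ln(3.38235) / 0.082593 = 14.7539 years

14.75 years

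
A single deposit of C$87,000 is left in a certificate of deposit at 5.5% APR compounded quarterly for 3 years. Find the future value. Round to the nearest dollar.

C$102,492

Periodic rate i = 0.055/4 = 0.01375; n = 3 × 4 = 12 periods.
FV = PV·(1+i)^n = 87,000 × 1.178068 = 102,491.9272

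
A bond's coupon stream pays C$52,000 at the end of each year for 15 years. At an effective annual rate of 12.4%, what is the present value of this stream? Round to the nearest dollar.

PV = 52000 × [1 − (1+0.124)^(−15)] / 0.124 = 52000 × 6.667879 = 346,729.6975

C$346,730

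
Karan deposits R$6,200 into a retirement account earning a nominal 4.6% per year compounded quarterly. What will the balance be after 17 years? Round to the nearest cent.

R$13,491.87

i = 0.046/4 = 0.0115 per quarter; n = 17·4 = 68.
FV = PV·(1+i)^n = 6,200 × 2.176107 = 13,491.8658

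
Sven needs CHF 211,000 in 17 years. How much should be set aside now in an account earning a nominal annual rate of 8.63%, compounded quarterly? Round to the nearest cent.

CHF 49,420.26

Periodic rate i = 0.0863/4 = 0.021575; n = 17 × 4 = 68 periods.
PV = FV·(1+i)^(−n) = 211,000 × 0.234219 = 49,420.2599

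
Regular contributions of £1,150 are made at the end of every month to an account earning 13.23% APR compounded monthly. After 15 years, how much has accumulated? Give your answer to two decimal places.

£646,381.01

Periodic rate i = 0.1323/12 = 0.011025; n = 15 × 12 = 180 periods.
Accumulation factor s(180|0.011025) = 562.070447; FV = 1150 × 562.070447 = 646,381.0146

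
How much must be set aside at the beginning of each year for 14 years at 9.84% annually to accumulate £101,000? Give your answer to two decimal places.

FV-annuity factor × (1+i) = 30.372260; PMT = 101000 / 30.372260 = 3,325.4029

£3,325.40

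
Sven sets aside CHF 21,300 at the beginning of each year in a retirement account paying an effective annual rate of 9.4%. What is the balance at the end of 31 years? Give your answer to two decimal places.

CHF 3,768,218.46

FV = 21300 × [(1+0.094)^31 − 1] / 0.094 × (1+i) = 21300 × 176.911665 = 3,768,218.4561
(annuity-due: payments at period start, so ×(1+i).)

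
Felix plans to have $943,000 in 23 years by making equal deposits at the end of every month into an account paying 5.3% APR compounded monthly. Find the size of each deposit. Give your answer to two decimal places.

i = 0.053/12 = 0.00441667 per month; n = 23·12 = 276.
FV-annuity factor = 537.675191; PMT = 943000 / 537.675191 = 1,753.8470

$1,753.85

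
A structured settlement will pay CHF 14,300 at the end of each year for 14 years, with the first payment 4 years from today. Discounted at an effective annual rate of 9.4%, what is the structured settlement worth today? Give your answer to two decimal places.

PV at t=3 (ordinary 14-year annuity): 14300 × a(14|0.094) = 14300 × 7.613965 = 108,879.6947
Discount back 3 years: 108,879.6947 × (1+0.094)^(−3) = 108,879.6947 × 0.763744 = 83,156.2561

CHF 83,156.26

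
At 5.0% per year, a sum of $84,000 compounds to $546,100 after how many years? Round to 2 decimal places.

n = ln(546100/84000) / ln(1+0.05) = ln(6.50119) / 0.048790 = 38.3681 years

38.37 years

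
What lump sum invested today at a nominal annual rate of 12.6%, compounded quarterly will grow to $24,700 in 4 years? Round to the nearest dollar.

With 4 periods per year: i = 0.0315, n = 16.
PV = FV·(1+i)^(−n) = 24,700 × 0.608825 = 15,037.9708

$15,038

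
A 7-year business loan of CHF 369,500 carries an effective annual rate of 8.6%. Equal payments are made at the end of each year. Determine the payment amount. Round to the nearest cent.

PMT = 369500 / ( [1 − (1+0.086)^(−7)] / 0.086 ) = 369500 / 5.101220 = 72,433.6505

CHF 72,433.65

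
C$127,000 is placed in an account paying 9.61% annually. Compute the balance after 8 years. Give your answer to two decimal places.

C$264,609.32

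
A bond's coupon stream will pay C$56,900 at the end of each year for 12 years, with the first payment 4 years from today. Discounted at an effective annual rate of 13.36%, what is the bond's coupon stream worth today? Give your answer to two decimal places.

C$227,441.17

PV at t=3 (ordinary 12-year annuity): 56900 × a(12|0.1336) = 56900 × 5.822860 = 331,320.7185
Discount back 3 years: 331,320.7185 × (1+0.1336)^(−3) = 331,320.7185 × 0.686468 = 227,441.1711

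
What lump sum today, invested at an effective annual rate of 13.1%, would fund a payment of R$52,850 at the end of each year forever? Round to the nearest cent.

PV = C/r = 52850/0.131 = 403,435.1145

R$403,435.11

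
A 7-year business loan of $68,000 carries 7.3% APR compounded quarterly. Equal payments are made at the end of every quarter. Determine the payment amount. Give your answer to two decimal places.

i = 0.073/4 = 0.01825 per quarter; n = 7·4 = 28.
Annuity-PV factor = 21.771758; PMT = 68000 / 21.771758 = 3,123.3124

$3,123.31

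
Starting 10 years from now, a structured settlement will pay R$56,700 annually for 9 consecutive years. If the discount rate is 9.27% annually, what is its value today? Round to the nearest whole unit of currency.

R$151,401

Value one period before first payment (t=9): 56700 × [1 − (1+0.0927)^(−9)] / 0.0927 = 56700 × 5.929998 = 336,230.8893
Discount back 9 years: 336,230.8893 × (1+0.0927)^(−9) = 336,230.8893 × 0.450289 = 151,401.1318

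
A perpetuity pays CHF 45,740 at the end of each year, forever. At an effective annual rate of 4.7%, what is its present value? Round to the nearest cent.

CHF 973,191.49

PV = PMT / i = 45740 / 0.047 = 973,191.4894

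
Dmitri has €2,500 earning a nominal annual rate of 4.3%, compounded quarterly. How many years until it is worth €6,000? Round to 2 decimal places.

Periodic rate i = 0.043/4 = 0.01075.
(1+i)^n = 6000/2500 = 2.40000, so n = ln 2.40000 / ln 1.01075 = 81.8759 quarters
= 81.8759/4 years

20.47 years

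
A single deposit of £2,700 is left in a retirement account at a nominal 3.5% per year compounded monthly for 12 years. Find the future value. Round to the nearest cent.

£4,106.78

Periodic rate i = 0.035/12 = 0.00291667; n = 12 × 12 = 144 periods.
2,700 × (1+0.00291667)^144 = 2,700 × 1.521031 = 4,106.7849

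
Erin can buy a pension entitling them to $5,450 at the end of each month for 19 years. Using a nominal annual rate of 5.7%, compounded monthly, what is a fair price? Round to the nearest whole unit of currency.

With 12 periods per year: i = 0.00475, n = 228.
Annuity factor a(228|0.00475) = 139.063685; PV = 5450 × 139.063685 = 757,897.0821

$757,897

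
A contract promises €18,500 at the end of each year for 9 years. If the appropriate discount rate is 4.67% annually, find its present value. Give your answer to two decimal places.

Annuity factor a(9|0.0467) = 7.213448; PV = 18500 × 7.213448 = 133,448.7814

€133,448.78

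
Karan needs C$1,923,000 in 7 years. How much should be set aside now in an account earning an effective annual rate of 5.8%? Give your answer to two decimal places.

PV = FV·(1+i)^(−n) = 1,923,000 × 0.673908 = 1,295,924.2311

C$1,295,924.23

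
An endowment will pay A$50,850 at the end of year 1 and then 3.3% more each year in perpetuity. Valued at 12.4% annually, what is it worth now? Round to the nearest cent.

PV = D₁/(r − g) = 50850/(0.124 − 0.033) = 558,791.2088

A$558,791.21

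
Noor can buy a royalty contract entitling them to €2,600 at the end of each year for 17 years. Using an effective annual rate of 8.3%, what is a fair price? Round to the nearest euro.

€23,249

PV = PMT · [1 − (1+i)^(−n)] / i = 2600 · 8.941930 = 23,249.0189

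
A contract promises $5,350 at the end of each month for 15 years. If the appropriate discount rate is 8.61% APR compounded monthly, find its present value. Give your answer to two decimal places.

$539,750.84

Periodic rate i = 0.0861/12 = 0.007175; n = 15 × 12 = 180 periods.
Annuity factor a(180|0.007175) = 100.888008; PV = 5350 × 100.888008 = 539,750.8428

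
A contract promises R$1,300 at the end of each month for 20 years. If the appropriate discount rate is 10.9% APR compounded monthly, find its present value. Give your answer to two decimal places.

With 12 periods per year: i = 0.00908333, n = 240.
PV = 1300 × [1 − (1+0.00908333)^(−240)] / 0.00908333 = 1300 × 97.523725 = 126,780.8427

R$126,780.84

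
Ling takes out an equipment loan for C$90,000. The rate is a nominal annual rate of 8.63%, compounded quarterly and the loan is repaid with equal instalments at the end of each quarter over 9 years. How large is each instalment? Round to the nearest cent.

Periodic rate i = 0.0863/4 = 0.021575; n = 9 × 4 = 36 periods.
Annuity-PV factor = 24.855807; PMT = 90000 / 24.855807 = 3,620.8842

C$3,620.88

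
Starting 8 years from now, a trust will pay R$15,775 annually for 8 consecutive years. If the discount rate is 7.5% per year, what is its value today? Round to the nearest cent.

R$55,693.93

PV at t=7 (ordinary 8-year annuity): 15775 × a(8|0.075) = 15775 × 5.857304 = 92,398.9636
Discount back 7 years: 92,398.9636 × (1+0.075)^(−7) = 92,398.9636 × 0.602755 = 55,693.9281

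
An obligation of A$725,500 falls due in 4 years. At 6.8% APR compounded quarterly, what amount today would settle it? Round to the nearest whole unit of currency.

Periodic rate i = 0.068/4 = 0.017; n = 4 × 4 = 16 periods.
Discount factor = (1+0.017)^(−16) = 0.763598; PV = 725,500 × 0.763598 = 553,990.3120

A$553,990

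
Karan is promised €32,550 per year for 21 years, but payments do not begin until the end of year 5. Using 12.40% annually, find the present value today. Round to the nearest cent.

€150,336.98

PV at t=4 (ordinary 21-year annuity): 32550 × a(21|0.124) = 32550 × 7.371911 = 239,955.6991
PV₀ = 239,955.6991 / (1+0.124)^4 = 239,955.6991 / 1.596119 = 150,336.9809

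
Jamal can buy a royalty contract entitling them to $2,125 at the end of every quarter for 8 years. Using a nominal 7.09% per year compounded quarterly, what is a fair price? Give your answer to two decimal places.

$51,559.20

i = 0.0709/4 = 0.017725 per quarter; n = 8·4 = 32.
Annuity factor a(32|0.017725) = 24.263151; PV = 2125 × 24.263151 = 51,559.1952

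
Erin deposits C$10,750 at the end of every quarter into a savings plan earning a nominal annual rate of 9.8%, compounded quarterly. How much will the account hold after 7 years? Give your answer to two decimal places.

With 4 periods per year: i = 0.0245, n = 28.
Accumulation factor s(28|0.0245) = 39.567536; FV = 10750 × 39.567536 = 425,351.0152

C$425,351.02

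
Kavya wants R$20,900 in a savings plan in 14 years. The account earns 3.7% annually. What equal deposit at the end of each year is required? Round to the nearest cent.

R$1,166.30

PMT = 20900 / ( [(1+0.037)^14 − 1] / 0.037 ) = 20900 / 17.919989 = 1,166.2954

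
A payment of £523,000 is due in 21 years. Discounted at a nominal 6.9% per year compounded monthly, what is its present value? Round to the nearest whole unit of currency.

Periodic rate i = 0.069/12 = 0.00575; n = 21 × 12 = 252 periods.
Discount factor = (1+0.00575)^(−252) = 0.235781; PV = 523,000 × 0.235781 = 123,313.6905

£123,314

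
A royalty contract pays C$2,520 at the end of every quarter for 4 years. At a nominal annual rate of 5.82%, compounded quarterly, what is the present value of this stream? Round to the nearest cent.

C$35,740.33

i = 0.0582/4 = 0.01455 per quarter; n = 4·4 = 16.
Annuity factor a(16|0.01455) = 14.182671; PV = 2520 × 14.182671 = 35,740.3313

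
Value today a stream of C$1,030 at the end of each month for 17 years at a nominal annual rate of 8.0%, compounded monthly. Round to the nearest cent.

C$114,666.54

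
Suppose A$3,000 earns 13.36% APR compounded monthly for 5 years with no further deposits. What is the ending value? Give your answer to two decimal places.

i = 0.1336/12 = 0.0111333 per month; n = 5·12 = 60.
FV = PV·(1+i)^n = 3,000 × 1.943147 = 5,829.4411

A$5,829.44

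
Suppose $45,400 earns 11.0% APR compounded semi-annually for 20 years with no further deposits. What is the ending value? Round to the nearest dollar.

With 2 periods per year: i = 0.055, n = 40.
FV = 45,400 × (1 + 0.055)^40 = 386,504.2183

$386,504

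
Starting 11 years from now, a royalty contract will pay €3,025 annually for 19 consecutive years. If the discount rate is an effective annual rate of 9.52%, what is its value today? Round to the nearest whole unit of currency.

Value one period before first payment (t=10): 3025 × [1 − (1+0.0952)^(−19)] / 0.0952 = 3025 × 8.637874 = 26,129.5703
PV₀ = 26,129.5703 / (1+0.0952)^10 = 26,129.5703 / 2.482758 = 10,524.4138

€10,524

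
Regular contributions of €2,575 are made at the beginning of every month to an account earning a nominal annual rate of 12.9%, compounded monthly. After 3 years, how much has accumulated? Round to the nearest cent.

€113,675.02

i = 0.129/12 = 0.01075 per month; n = 3·12 = 36.
FV = 2575 × [(1+0.01075)^36 − 1] / 0.01075 × (1+i) = 2575 × 44.145640 = 113,675.0222
(annuity-due: payments at period start, so ×(1+i).)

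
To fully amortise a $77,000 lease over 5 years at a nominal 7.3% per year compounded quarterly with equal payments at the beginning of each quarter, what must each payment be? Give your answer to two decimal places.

i = 0.073/4 = 0.01825 per quarter; n = 5·4 = 20.
PMT = 77000 / ( [1 − (1+0.01825)^(−20)] / 0.01825 × (1+i) ) = 77000 / 16.934487 = 4,546.9344

$4,546.93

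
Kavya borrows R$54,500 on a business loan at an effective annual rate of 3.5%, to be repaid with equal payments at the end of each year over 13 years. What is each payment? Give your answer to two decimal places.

Annuity-PV factor = 10.302738; PMT = 54500 / 10.302738 = 5,289.8557

R$5,289.86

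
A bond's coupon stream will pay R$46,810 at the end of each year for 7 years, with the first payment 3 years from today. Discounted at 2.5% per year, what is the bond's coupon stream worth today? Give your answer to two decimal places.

Value one period before first payment (t=2): 46810 × [1 − (1+0.025)^(−7)] / 0.025 = 46810 × 6.349391 = 297,214.9738
PV₀ = 297,214.9738 / (1+0.025)^2 = 297,214.9738 / 1.050625 = 282,893.4909

R$282,893.49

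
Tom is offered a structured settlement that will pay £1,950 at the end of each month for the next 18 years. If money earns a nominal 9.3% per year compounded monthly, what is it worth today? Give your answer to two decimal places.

£204,131.16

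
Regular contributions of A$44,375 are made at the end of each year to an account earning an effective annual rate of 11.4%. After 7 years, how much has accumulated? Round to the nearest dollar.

A$439,508

FV = PMT · [(1+i)^n − 1] / i = 44375 · 9.904398 = 439,507.6537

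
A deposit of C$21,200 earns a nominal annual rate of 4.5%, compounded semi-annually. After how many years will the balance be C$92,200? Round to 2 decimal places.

33.03 years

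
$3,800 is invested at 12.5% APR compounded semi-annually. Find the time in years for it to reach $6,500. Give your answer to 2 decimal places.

4.43 years

Periodic rate i = 0.125/2 = 0.0625.
n = ln(6500/3800) / ln(1+0.0625) = ln(1.71053) / 0.060625 = 8.8545 half-years
= 8.8545/2 years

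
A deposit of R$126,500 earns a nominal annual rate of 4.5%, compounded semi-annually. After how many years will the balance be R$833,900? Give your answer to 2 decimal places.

Periodic rate i = 0.045/2 = 0.0225.
(1+i)^n = 833900/126500 = 6.59209, so n = ln 6.59209 / ln 1.0225 = 84.7559 half-years
= 84.7559/2 years

42.38 years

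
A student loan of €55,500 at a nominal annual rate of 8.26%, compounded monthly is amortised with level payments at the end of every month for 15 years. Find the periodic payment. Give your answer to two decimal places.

i = 0.0826/12 = 0.00688333 per month; n = 15·12 = 180.
Annuity-PV factor = 103.016084; PMT = 55500 / 103.016084 = 538.7508

€538.75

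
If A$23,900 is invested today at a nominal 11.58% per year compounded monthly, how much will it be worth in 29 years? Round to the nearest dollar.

i = 0.1158/12 = 0.00965 per month; n = 29·12 = 348.
23,900 × (1+0.00965)^348 = 23,900 × 28.278454 = 675,855.0545

A$675,855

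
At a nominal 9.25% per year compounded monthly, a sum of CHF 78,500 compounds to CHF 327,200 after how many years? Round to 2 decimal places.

15.49 years

Periodic rate i = 0.0925/12 = 0.00770833.
n = ln(327200/78500) / ln(1+0.00770833) = ln(4.16815) / 0.007679 = 185.8985 months
= 185.8985/12 years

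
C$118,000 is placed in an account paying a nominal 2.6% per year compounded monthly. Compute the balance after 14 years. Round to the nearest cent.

With 12 periods per year: i = 0.00216667, n = 168.
FV = 118,000 × (1 + 0.00216667)^168 = 169,743.9050

C$169,743.90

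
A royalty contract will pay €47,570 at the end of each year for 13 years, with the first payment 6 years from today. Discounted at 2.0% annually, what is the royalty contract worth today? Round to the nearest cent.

Value one period before first payment (t=5): 47570 × [1 − (1+0.02)^(−13)] / 0.02 = 47570 × 11.348374 = 539,842.1391
PV₀ = 539,842.1391 / (1+0.02)^5 = 539,842.1391 / 1.104081 = 488,951.6578

€488,951.66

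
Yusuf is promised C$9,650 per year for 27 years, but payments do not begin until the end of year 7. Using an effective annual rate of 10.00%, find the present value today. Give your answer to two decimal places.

Value one period before first payment (t=6): 9650 × [1 − (1+0.1)^(−27)] / 0.1 = 9650 × 9.237223 = 89,139.2035
Discount back 6 years: 89,139.2035 × (1+0.1)^(−6) = 89,139.2035 × 0.564474 = 50,316.7565

C$50,316.76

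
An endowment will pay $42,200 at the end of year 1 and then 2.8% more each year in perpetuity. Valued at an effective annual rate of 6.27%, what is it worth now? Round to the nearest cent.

$1,216,138.33

PV = D₁/(r − g) = 42200/(0.0627 − 0.028) = 1,216,138.3285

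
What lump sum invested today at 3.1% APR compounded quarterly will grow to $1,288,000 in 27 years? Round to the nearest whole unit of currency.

i = 0.031/4 = 0.00775 per quarter; n = 27·4 = 108.
PV = 1,288,000 / (1 + 0.00775)^108 = 1,288,000 / 2.301988 = 559,516.2779

$559,516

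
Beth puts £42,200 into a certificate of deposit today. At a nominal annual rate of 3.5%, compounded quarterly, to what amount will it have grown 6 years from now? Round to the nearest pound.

£52,014

With 4 periods per year: i = 0.00875, n = 24.
FV = 42,200 × (1 + 0.00875)^24 = 52,013.6818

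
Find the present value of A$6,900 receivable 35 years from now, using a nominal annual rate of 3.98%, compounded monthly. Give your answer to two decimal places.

A$1,717.43

Periodic rate i = 0.0398/12 = 0.00331667; n = 35 × 12 = 420 periods.
Discount factor = (1+0.00331667)^(−420) = 0.248902; PV = 6,900 × 0.248902 = 1,717.4255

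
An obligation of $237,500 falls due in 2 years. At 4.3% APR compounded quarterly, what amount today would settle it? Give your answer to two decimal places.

$218,028.67

Periodic rate i = 0.043/4 = 0.01075; n = 2 × 4 = 8 periods.
PV = 237,500 / (1 + 0.01075)^8 = 237,500 / 1.089306 = 218,028.6742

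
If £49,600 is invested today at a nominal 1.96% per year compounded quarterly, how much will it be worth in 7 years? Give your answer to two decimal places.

£56,874.99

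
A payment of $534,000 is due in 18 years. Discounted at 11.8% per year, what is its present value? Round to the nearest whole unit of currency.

PV = FV·(1+i)^(−n) = 534,000 × 0.134291 = 71,711.4977

$71,711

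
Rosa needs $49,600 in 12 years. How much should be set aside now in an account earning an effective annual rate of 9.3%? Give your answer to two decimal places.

$17,062.38

PV = FV·(1+i)^(−n) = 49,600 × 0.344000 = 17,062.3848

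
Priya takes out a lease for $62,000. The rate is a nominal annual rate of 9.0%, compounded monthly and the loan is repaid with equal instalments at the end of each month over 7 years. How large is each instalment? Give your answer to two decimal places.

$997.52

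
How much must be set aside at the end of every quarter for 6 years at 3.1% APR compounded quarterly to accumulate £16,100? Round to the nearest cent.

£612.97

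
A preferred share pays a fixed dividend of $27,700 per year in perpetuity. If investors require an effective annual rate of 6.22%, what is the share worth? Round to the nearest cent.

$445,337.62

PV = C/r = 27700/0.0622 = 445,337.6206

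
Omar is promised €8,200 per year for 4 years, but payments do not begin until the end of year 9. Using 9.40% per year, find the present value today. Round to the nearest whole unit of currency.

Value one period before first payment (t=8): 8200 × [1 − (1+0.094)^(−4)] / 0.094 = 8200 × 3.211479 = 26,334.1241
Discount back 8 years: 26,334.1241 × (1+0.094)^(−8) = 26,334.1241 × 0.487373 = 12,834.5398

€12,835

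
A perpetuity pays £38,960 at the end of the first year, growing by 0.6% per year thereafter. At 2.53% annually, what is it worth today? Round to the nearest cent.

PV = PMT / (i − g) = 38960 / (0.0253 − 0.006) = 38960 / 0.019300 = 2,018,652.8497

£2,018,652.85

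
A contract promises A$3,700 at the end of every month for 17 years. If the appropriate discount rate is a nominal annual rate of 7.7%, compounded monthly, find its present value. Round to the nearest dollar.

A$420,231

i = 0.077/12 = 0.00641667 per month; n = 17·12 = 204.
PV = PMT · [1 − (1+i)^(−n)] / i = 3700 · 113.575816 = 420,230.5197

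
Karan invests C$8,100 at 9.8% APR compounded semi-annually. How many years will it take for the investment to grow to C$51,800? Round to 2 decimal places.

19.39 years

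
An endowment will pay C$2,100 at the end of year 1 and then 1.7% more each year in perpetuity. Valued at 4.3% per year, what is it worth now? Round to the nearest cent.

C$80,769.23

PV = PMT / (i − g) = 2100 / (0.043 − 0.017) = 2100 / 0.026000 = 80,769.2308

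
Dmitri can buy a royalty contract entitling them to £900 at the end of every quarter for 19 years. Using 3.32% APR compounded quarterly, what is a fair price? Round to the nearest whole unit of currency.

With 4 periods per year: i = 0.0083, n = 76.
Annuity factor a(76|0.0083) = 56.198415; PV = 900 × 56.198415 = 50,578.5734

£50,579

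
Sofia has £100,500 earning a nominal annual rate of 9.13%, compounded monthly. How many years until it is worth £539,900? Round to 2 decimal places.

18.48 years

Periodic rate i = 0.0913/12 = 0.00760833.
(1+i)^n = 539900/100500 = 5.37214, so n = ln 5.37214 / ln 1.00761 = 221.8112 months
= 221.8112/12 years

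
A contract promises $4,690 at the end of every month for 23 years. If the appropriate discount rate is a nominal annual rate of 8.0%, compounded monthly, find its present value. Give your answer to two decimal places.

With 12 periods per year: i = 0.00666667, n = 276.
PV = PMT · [1 − (1+i)^(−n)] / i = 4690 · 126.031475 = 591,087.6186

$591,087.62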